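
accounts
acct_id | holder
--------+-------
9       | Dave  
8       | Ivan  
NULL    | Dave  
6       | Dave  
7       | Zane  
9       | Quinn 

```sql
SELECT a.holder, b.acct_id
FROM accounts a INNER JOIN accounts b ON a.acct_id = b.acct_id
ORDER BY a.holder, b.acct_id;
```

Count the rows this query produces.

INNER JOIN keeps only pairs where the ON condition holds.
Matching on a.acct_id = b.acct_id. A NULL in a compared column never satisfies the condition.
- a[0] acct_id=9 → 2 match(es) in b → 2 row(s).
- a[1] acct_id=8 → 1 match(es) in b → 1 row(s).
- a[2] acct_id=NULL → no match; dropped.
- a[3] acct_id=6 → 1 match(es) in b → 1 row(s).
- a[4] acct_id=7 → 1 match(es) in b → 1 row(s).
- a[5] acct_id=9 → 2 match(es) in b → 2 row(s).
Total: 7 rows.

7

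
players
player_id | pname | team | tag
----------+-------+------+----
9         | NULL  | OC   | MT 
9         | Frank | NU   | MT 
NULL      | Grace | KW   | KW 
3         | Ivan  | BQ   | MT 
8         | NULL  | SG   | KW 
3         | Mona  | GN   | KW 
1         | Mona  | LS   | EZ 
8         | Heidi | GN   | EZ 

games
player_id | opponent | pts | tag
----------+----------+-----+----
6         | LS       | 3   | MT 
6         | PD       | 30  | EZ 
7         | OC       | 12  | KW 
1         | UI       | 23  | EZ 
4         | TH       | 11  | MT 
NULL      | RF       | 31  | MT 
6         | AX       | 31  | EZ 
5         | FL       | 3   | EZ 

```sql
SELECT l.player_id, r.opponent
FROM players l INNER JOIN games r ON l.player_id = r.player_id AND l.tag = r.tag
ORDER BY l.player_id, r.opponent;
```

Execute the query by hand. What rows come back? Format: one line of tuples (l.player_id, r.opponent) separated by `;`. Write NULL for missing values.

INNER JOIN keeps only pairs where the ON condition holds.
Matching on l.player_id = r.player_id AND l.tag = r.tag. A NULL in a compared column never satisfies the condition.
Matched pairs: 1.

(1, UI)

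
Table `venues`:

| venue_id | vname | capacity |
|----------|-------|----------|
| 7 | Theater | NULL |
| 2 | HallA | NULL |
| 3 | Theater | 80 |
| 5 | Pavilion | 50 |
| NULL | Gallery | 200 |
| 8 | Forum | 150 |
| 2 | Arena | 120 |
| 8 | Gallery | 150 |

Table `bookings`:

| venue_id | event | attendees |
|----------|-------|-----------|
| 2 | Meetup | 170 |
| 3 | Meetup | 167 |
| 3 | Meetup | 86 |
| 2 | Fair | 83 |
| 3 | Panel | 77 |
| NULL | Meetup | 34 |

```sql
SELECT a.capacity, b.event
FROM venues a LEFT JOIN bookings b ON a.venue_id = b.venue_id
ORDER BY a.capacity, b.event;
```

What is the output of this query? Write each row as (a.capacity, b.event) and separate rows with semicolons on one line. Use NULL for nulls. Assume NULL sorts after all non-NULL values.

LEFT JOIN keeps every row from `venues`; unmatched rows get NULL for `bookings`'s columns.
Matching on a.venue_id = b.venue_id. A NULL in a compared column never satisfies the condition.
- a[0] venue_id=7 → no match; kept with NULLs on the b side.
- a[1] venue_id=2 → 2 match(es) in b → 2 row(s).
- a[2] venue_id=3 → 3 match(es) in b → 3 row(s).
- a[3] venue_id=5 → no match; kept with NULLs on the b side.
- a[4] venue_id=NULL → no match; kept with NULLs on the b side.
- a[5] venue_id=8 → no match; kept with NULLs on the b side.
- a[6] venue_id=2 → 2 match(es) in b → 2 row(s).
- a[7] venue_id=8 → no match; kept with NULLs on the b side.

(50, NULL); (80, Meetup); (80, Meetup); (80, Panel); (120, Fair); (120, Meetup); (150, NULL); (150, NULL); (200, NULL); (NULL, Fair); (NULL, Meetup); (NULL, NULL)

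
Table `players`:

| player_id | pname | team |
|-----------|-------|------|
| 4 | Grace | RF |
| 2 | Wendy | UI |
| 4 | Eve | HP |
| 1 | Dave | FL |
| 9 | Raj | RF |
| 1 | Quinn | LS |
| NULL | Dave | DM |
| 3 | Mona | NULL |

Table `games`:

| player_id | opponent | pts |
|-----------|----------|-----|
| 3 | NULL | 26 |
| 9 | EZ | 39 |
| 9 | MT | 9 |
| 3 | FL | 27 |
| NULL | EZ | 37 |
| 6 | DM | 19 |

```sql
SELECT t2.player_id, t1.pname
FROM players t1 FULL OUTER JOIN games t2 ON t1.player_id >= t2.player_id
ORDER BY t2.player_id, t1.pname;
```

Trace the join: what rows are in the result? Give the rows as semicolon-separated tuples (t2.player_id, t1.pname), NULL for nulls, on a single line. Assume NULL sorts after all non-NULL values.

FULL OUTER JOIN keeps every row from both sides; unmatched rows get NULL for the other side's columns.
Matching on t1.player_id >= t2.player_id. A NULL in a compared column never satisfies the condition.
- t1[0] player_id=4 → 2 match(es) in t2 → 2 row(s).
- t1[1] player_id=2 → no match; kept with NULLs on the t2 side.
- t1[2] player_id=4 → 2 match(es) in t2 → 2 row(s).
- t1[3] player_id=1 → no match; kept with NULLs on the t2 side.
- t1[4] player_id=9 → 5 match(es) in t2 → 5 row(s).
- t1[5] player_id=1 → no match; kept with NULLs on the t2 side.
- t1[6] player_id=NULL → no match; kept with NULLs on the t2 side.
- t1[7] player_id=3 → 2 match(es) in t2 → 2 row(s).
- 1 row(s) from t2 found no t1 partner → padded with NULL.

(3, Eve); (3, Eve); (3, Grace); (3, Grace); (3, Mona); (3, Mona); (3, Raj); (3, Raj); (6, Raj); (9, Raj); (9, Raj); (NULL, Dave); (NULL, Dave); (NULL, Quinn); (NULL, Wendy); (NULL, NULL)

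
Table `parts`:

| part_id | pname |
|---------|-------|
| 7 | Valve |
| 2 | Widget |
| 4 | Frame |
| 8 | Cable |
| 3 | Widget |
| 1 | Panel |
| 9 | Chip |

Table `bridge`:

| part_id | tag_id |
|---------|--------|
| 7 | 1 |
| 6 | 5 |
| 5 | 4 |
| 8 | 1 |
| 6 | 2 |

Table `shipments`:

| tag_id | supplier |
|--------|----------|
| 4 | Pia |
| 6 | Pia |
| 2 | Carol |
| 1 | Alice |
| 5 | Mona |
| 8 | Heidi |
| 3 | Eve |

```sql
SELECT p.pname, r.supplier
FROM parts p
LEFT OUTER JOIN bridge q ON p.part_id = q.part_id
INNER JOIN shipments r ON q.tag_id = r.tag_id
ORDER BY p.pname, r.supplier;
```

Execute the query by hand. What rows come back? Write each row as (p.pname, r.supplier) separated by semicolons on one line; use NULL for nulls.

Evaluate left to right. First `parts p LEFT JOIN bridge q` on part_id: 7 row(s).
Then INNER JOIN `shipments r` on tag_id: keep only rows whose q.tag_id appears in r.

(Cable, Alice); (Valve, Alice)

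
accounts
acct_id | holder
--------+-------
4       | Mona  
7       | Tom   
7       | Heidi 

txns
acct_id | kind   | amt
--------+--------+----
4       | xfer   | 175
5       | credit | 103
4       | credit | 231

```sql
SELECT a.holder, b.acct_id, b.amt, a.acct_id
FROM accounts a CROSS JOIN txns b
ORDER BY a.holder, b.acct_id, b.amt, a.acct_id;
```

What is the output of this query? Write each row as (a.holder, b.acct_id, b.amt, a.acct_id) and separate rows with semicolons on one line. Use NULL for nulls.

(Heidi, 4, 175, 7); (Heidi, 4, 231, 7); (Heidi, 5, 103, 7); (Mona, 4, 175, 4); (Mona, 4, 231, 4); (Mona, 5, 103, 4); (Tom, 4, 175, 7); (Tom, 4, 231, 7); (Tom, 5, 103, 7)

CROSS JOIN pairs every row of `accounts` with every row of `txns`: 3 × 3 = 9 rows.
After projecting and ordering:
a.holder | b.acct_id | b.amt | a.acct_id
Heidi | 4 | 175 | 7
Heidi | 4 | 231 | 7
Heidi | 5 | 103 | 7
Mona | 4 | 175 | 4
Mona | 4 | 231 | 4
Mona | 5 | 103 | 4
Tom | 4 | 175 | 7
Tom | 4 | 231 | 7
Tom | 5 | 103 | 7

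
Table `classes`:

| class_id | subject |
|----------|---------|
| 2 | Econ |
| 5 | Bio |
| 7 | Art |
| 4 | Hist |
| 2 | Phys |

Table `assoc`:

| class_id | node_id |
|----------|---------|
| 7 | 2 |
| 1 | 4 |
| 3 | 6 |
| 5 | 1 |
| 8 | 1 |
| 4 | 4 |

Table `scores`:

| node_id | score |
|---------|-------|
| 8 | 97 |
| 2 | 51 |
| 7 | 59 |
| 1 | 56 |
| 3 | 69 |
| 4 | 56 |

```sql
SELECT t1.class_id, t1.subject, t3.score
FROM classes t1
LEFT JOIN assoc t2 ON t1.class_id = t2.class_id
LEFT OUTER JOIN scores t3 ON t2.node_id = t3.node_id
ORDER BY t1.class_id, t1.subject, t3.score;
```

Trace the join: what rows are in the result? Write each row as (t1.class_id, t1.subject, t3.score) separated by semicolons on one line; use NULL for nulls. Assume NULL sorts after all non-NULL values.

(2, Econ, NULL); (2, Phys, NULL); (4, Hist, 56); (5, Bio, 56); (7, Art, 51)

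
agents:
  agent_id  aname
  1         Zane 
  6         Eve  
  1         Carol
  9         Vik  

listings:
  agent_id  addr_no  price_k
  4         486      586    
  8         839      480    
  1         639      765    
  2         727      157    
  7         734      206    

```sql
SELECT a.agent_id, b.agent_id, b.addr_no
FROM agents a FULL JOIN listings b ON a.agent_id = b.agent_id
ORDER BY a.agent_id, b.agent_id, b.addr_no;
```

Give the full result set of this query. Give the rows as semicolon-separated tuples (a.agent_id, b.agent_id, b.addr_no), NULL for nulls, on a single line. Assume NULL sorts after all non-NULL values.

(1, 1, 639); (1, 1, 639); (6, NULL, NULL); (9, NULL, NULL); (NULL, 2, 727); (NULL, 4, 486); (NULL, 7, 734); (NULL, 8, 839)

FULL OUTER JOIN keeps every row from both sides; unmatched rows get NULL for the other side's columns.
Matching on a.agent_id = b.agent_id.
- a[0] agent_id=1 → 1 match(es) in b → 1 row(s).
- a[1] agent_id=6 → no match; kept with NULLs on the b side.
- a[2] agent_id=1 → 1 match(es) in b → 1 row(s).
- a[3] agent_id=9 → no match; kept with NULLs on the b side.
- 4 row(s) from b found no a partner → padded with NULL.
After projecting and ordering:
a.agent_id | b.agent_id | b.addr_no
1 | 1 | 639
1 | 1 | 639
6 | NULL | NULL
9 | NULL | NULL
NULL | 2 | 727
NULL | 4 | 486
NULL | 7 | 734
NULL | 8 | 839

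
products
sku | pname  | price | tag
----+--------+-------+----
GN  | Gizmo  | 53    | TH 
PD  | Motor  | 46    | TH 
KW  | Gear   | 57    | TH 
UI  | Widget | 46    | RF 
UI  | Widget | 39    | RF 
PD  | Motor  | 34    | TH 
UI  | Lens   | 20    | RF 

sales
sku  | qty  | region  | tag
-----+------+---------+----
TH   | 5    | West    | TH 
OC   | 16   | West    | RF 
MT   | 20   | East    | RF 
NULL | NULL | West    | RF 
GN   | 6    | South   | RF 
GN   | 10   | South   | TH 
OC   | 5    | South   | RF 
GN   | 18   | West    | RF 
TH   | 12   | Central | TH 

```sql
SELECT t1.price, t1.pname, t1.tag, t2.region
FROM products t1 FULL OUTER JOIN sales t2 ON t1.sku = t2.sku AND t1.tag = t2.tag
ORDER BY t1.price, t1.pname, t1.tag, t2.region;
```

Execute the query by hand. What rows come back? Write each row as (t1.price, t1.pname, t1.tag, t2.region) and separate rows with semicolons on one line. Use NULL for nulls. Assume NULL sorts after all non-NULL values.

(20, Lens, RF, NULL); (34, Motor, TH, NULL); (39, Widget, RF, NULL); (46, Motor, TH, NULL); (46, Widget, RF, NULL); (53, Gizmo, TH, South); (57, Gear, TH, NULL); (NULL, NULL, NULL, Central); (NULL, NULL, NULL, East); (NULL, NULL, NULL, South); (NULL, NULL, NULL, South); (NULL, NULL, NULL, West); (NULL, NULL, NULL, West); (NULL, NULL, NULL, West); (NULL, NULL, NULL, West)

FULL OUTER JOIN keeps every row from both sides; unmatched rows get NULL for the other side's columns.
Matching on t1.sku = t2.sku AND t1.tag = t2.tag. A NULL in a compared column never satisfies the condition.
Matched pairs: 1; unmatched t1 rows kept: 6; unmatched t2 rows kept: 8.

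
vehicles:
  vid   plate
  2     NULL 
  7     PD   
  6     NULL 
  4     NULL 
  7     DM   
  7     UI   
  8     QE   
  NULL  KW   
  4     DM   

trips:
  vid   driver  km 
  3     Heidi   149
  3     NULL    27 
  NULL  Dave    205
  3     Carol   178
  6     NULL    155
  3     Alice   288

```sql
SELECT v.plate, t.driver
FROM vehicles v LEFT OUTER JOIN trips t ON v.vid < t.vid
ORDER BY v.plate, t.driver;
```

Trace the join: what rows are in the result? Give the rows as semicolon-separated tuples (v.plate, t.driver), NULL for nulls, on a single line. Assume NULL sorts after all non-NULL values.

LEFT JOIN keeps every row from `vehicles`; unmatched rows get NULL for `trips`'s columns.
Matching on v.vid < t.vid. A NULL in a compared column never satisfies the condition.
- vid=2: 5 matching t row(s), so 5 row(s) emitted.
- vid=7: no t row matches, row kept with t columns NULL.
- vid=6: no t row matches, row kept with t columns NULL.
- vid=4: 1 matching t row(s), so 1 row(s) emitted.
- vid=7: no t row matches, row kept with t columns NULL.
- vid=7: no t row matches, row kept with t columns NULL.
- vid=8: no t row matches, row kept with t columns NULL.
- vid=NULL: no t row matches, row kept with t columns NULL.
- vid=4: 1 matching t row(s), so 1 row(s) emitted.

(DM, NULL); (DM, NULL); (KW, NULL); (PD, NULL); (QE, NULL); (UI, NULL); (NULL, Alice); (NULL, Carol); (NULL, Heidi); (NULL, NULL); (NULL, NULL); (NULL, NULL); (NULL, NULL)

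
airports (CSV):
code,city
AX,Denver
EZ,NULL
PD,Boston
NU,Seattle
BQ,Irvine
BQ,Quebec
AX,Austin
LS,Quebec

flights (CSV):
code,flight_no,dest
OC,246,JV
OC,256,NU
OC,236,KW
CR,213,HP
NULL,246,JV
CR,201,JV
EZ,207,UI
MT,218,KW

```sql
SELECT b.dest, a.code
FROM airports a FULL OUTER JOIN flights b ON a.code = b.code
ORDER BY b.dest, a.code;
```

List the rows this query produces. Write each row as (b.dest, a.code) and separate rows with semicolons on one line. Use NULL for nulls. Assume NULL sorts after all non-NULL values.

(HP, NULL); (JV, NULL); (JV, NULL); (JV, NULL); (KW, NULL); (KW, NULL); (NU, NULL); (UI, EZ); (NULL, AX); (NULL, AX); (NULL, BQ); (NULL, BQ); (NULL, LS); (NULL, NU); (NULL, PD)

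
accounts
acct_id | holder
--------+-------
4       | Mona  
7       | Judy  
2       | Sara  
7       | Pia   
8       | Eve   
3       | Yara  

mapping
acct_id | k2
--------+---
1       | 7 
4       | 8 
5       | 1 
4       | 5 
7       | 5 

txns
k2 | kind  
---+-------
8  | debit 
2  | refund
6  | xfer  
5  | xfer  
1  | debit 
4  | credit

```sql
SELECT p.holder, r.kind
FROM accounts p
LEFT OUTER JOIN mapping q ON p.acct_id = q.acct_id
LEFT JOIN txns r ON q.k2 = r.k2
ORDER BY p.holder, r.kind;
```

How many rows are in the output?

Joins associate left-to-right: accounts LEFT JOIN mapping on acct_id gives 7 intermediate row(s).
Then LEFT JOIN `txns r` on k2: each of those 7 rows is kept; rows whose q.k2 has no match in r get NULL for r's columns.
Result: 7 row(s).

7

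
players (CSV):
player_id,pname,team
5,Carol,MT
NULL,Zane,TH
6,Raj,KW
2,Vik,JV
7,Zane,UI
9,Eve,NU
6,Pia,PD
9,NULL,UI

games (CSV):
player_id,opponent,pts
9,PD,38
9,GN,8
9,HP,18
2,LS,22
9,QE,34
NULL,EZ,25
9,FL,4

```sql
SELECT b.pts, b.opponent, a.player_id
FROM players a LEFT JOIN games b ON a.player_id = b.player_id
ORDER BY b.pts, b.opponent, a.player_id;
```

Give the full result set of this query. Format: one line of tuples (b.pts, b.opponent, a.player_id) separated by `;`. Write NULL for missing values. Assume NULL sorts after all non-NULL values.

LEFT JOIN keeps every row from `players`; unmatched rows get NULL for `games`'s columns.
Matching on a.player_id = b.player_id. A NULL in a compared column never satisfies the condition.
- player_id=5: no b row matches, row kept with b columns NULL.
- player_id=NULL: no b row matches, row kept with b columns NULL.
- player_id=6: no b row matches, row kept with b columns NULL.
- player_id=2: 1 matching b row(s), so 1 row(s) emitted.
- player_id=7: no b row matches, row kept with b columns NULL.
- player_id=9: 5 matching b row(s), so 5 row(s) emitted.
- player_id=6: no b row matches, row kept with b columns NULL.
- player_id=9: 5 matching b row(s), so 5 row(s) emitted.

(4, FL, 9); (4, FL, 9); (8, GN, 9); (8, GN, 9); (18, HP, 9); (18, HP, 9); (22, LS, 2); (34, QE, 9); (34, QE, 9); (38, PD, 9); (38, PD, 9); (NULL, NULL, 5); (NULL, NULL, 6); (NULL, NULL, 6); (NULL, NULL, 7); (NULL, NULL, NULL)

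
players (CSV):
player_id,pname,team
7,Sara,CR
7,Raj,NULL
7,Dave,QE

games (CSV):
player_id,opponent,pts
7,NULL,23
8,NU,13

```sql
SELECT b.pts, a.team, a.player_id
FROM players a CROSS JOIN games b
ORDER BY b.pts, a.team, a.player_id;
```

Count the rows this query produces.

6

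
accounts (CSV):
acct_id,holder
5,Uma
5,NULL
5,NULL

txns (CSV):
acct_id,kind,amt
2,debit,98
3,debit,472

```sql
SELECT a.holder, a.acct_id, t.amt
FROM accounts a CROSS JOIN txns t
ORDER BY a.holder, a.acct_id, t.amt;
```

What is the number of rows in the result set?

6

CROSS JOIN pairs every row of `accounts` with every row of `txns`: 3 × 2 = 6 rows.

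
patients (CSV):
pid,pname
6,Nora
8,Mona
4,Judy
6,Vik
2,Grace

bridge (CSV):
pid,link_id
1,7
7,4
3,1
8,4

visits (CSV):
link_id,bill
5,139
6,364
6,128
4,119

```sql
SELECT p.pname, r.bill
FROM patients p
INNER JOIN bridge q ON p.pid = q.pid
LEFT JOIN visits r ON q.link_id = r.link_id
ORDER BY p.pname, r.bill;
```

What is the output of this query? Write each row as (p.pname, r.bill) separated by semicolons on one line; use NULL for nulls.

(Mona, 119)

Joins associate left-to-right: patients INNER JOIN bridge on pid gives 1 intermediate row(s).
Then LEFT JOIN `visits r` on link_id: each of those 1 rows is kept; rows whose q.link_id has no match in r get NULL for r's columns.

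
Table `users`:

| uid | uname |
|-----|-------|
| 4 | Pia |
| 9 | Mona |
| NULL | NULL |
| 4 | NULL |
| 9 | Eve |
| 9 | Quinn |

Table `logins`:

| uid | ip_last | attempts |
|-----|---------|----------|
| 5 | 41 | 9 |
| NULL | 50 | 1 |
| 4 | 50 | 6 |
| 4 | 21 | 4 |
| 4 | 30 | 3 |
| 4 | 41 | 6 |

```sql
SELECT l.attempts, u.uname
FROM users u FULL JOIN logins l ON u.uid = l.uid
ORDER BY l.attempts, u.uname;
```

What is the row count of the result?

FULL OUTER JOIN keeps every row from both sides; unmatched rows get NULL for the other side's columns.
Matching on u.uid = l.uid. A NULL in a compared column never satisfies the condition.
- u[0] uid=4 → 4 match(es) in l → 4 row(s).
- u[1] uid=9 → no match; kept with NULLs on the l side.
- u[2] uid=NULL → no match; kept with NULLs on the l side.
- u[3] uid=4 → 4 match(es) in l → 4 row(s).
- u[4] uid=9 → no match; kept with NULLs on the l side.
- u[5] uid=9 → no match; kept with NULLs on the l side.
- 2 row(s) from l found no u partner → padded with NULL.
Total: 8 matched + 6 padded = 14 rows.

14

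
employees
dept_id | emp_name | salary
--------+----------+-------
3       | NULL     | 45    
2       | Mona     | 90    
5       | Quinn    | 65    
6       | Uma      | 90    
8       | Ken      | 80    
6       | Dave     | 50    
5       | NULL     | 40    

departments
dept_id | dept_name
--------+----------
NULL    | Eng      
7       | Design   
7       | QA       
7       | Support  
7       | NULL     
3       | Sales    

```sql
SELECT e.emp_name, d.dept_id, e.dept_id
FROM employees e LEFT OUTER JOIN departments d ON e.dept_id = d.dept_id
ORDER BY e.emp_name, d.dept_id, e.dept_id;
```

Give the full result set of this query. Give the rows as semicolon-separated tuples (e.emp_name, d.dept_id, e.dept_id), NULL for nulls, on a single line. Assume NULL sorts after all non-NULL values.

(Dave, NULL, 6); (Ken, NULL, 8); (Mona, NULL, 2); (Quinn, NULL, 5); (Uma, NULL, 6); (NULL, 3, 3); (NULL, NULL, 5)

LEFT JOIN keeps every row from `employees`; unmatched rows get NULL for `departments`'s columns.
Matching on e.dept_id = d.dept_id. A NULL in a compared column never satisfies the condition.
Matched pairs: 1; unmatched e rows kept: 6.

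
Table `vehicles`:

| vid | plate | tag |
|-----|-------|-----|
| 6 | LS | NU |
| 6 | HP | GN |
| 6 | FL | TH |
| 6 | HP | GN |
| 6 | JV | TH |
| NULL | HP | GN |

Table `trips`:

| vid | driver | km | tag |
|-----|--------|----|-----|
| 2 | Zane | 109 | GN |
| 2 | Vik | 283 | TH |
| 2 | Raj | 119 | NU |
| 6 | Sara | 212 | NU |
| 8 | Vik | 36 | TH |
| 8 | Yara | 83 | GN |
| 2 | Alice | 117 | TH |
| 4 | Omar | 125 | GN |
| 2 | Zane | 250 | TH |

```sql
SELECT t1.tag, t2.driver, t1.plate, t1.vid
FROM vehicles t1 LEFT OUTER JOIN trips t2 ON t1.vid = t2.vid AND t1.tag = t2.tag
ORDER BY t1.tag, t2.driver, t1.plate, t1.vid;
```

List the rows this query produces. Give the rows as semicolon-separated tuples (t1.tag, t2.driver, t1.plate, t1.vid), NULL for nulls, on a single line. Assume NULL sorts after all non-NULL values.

(GN, NULL, HP, 6); (GN, NULL, HP, 6); (GN, NULL, HP, NULL); (NU, Sara, LS, 6); (TH, NULL, FL, 6); (TH, NULL, JV, 6)

LEFT JOIN keeps every row from `vehicles`; unmatched rows get NULL for `trips`'s columns.
Matching on t1.vid = t2.vid AND t1.tag = t2.tag. A NULL in a compared column never satisfies the condition.
- vid=6, tag=NU: 1 matching t2 row(s), so 1 row(s) emitted.
- vid=6, tag=GN: no t2 row matches, row kept with t2 columns NULL.
- vid=6, tag=TH: no t2 row matches, row kept with t2 columns NULL.
- vid=6, tag=GN: no t2 row matches, row kept with t2 columns NULL.
- vid=6, tag=TH: no t2 row matches, row kept with t2 columns NULL.
- vid=NULL, tag=GN: no t2 row matches, row kept with t2 columns NULL.
After projecting and ordering:
t1.tag | t2.driver | t1.plate | t1.vid
GN | NULL | HP | 6
GN | NULL | HP | 6
GN | NULL | HP | NULL
NU | Sara | LS | 6
TH | NULL | FL | 6
TH | NULL | JV | 6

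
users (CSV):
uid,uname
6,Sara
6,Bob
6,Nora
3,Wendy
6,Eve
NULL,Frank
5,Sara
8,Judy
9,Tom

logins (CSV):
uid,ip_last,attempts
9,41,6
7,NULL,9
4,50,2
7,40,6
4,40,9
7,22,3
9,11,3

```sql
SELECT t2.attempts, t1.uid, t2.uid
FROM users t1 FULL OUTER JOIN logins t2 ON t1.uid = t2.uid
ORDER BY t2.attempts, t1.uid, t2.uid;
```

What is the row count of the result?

15

FULL OUTER JOIN keeps every row from both sides; unmatched rows get NULL for the other side's columns.
Matching on t1.uid = t2.uid. A NULL in a compared column never satisfies the condition.
- uid=6: no t2 row matches, row kept with t2 columns NULL.
- uid=6: no t2 row matches, row kept with t2 columns NULL.
- uid=6: no t2 row matches, row kept with t2 columns NULL.
- uid=3: no t2 row matches, row kept with t2 columns NULL.
- uid=6: no t2 row matches, row kept with t2 columns NULL.
- uid=NULL: no t2 row matches, row kept with t2 columns NULL.
- uid=5: no t2 row matches, row kept with t2 columns NULL.
- uid=8: no t2 row matches, row kept with t2 columns NULL.
- uid=9: 2 matching t2 row(s), so 2 row(s) emitted.
- 5 row(s) from t2 found no t1 partner → padded with NULL.
Total: 2 matched + 13 padded = 15 rows.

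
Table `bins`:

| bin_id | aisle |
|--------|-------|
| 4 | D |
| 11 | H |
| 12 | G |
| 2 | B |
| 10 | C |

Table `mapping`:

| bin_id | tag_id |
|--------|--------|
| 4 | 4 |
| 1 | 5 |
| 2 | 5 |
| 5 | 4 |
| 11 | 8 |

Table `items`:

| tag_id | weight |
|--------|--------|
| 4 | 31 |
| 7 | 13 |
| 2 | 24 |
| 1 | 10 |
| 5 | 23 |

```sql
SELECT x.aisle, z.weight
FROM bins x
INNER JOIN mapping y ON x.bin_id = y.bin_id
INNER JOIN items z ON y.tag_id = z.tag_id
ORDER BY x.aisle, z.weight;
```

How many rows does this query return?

Joins associate left-to-right: bins INNER JOIN mapping on bin_id gives 3 intermediate row(s).
Then INNER JOIN `items z` on tag_id: keep only rows whose y.tag_id appears in z.
Result: 2 row(s).

2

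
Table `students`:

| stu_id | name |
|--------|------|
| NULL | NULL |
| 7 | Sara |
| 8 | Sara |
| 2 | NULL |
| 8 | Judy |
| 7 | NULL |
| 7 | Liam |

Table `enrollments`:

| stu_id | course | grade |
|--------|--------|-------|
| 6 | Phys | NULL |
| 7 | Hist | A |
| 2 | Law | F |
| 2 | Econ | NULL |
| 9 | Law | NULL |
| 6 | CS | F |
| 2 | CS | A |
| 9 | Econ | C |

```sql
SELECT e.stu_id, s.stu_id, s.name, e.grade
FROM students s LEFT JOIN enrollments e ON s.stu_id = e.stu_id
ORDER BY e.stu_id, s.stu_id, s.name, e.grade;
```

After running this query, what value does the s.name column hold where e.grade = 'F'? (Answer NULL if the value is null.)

LEFT JOIN keeps every row from `students`; unmatched rows get NULL for `enrollments`'s columns.
Matching on s.stu_id = e.stu_id. A NULL in a compared column never satisfies the condition.
Matched pairs: 6; unmatched s rows kept: 3.

NULL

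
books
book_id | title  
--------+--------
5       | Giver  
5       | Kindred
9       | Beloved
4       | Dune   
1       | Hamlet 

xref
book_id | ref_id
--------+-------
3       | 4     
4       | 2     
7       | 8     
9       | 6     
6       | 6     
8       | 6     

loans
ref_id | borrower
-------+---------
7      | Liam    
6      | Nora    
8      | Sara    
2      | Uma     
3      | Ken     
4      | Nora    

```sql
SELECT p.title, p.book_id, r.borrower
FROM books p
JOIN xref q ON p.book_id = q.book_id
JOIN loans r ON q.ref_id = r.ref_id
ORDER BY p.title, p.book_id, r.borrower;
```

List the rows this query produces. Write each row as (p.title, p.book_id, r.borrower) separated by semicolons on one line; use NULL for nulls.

(Beloved, 9, Nora); (Dune, 4, Uma)

Evaluate left to right. First `books p INNER JOIN xref q` on book_id: 2 row(s).
Then INNER JOIN `loans r` on ref_id: keep only rows whose q.ref_id appears in r.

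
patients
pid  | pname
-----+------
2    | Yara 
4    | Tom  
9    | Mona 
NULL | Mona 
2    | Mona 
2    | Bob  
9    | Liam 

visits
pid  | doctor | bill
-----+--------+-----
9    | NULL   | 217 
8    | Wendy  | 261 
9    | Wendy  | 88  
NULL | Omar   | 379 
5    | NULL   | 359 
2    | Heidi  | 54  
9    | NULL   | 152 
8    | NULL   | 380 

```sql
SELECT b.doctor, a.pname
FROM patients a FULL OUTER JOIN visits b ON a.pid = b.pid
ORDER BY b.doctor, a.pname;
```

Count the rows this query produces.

FULL OUTER JOIN keeps every row from both sides; unmatched rows get NULL for the other side's columns.
Matching on a.pid = b.pid. A NULL in a compared column never satisfies the condition.
- a row (pid=2): matches 1 b row(s) → 1 output row(s).
- a row (pid=4): no match → kept, b columns NULL.
- a row (pid=9): matches 3 b row(s) → 3 output row(s).
- a row (pid=NULL): no match → kept, b columns NULL.
- a row (pid=2): matches 1 b row(s) → 1 output row(s).
- a row (pid=2): matches 1 b row(s) → 1 output row(s).
- a row (pid=9): matches 3 b row(s) → 3 output row(s).
- 4 b row(s) had no a match → kept, a columns NULL.
Total: 9 matched + 6 padded = 15 rows.

15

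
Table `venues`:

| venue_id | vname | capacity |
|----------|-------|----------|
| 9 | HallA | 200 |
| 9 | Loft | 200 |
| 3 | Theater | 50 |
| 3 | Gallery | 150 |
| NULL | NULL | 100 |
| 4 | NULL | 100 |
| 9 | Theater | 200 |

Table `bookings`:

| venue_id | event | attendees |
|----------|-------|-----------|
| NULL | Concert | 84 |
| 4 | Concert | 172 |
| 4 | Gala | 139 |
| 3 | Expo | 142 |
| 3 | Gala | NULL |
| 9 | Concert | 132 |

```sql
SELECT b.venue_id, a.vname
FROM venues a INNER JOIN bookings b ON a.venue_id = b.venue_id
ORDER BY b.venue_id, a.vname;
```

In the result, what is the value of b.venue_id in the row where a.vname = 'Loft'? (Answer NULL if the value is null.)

9

INNER JOIN keeps only pairs where the ON condition holds.
Matching on a.venue_id = b.venue_id. A NULL in a compared column never satisfies the condition.
- a (venue_id=9) pairs with 1 row(s) of b.
- a (venue_id=9) pairs with 1 row(s) of b.
- a (venue_id=3) pairs with 2 row(s) of b.
- a (venue_id=3) pairs with 2 row(s) of b.
- a (venue_id=NULL) has no partner → excluded.
- a (venue_id=4) pairs with 2 row(s) of b.
- a (venue_id=9) pairs with 1 row(s) of b.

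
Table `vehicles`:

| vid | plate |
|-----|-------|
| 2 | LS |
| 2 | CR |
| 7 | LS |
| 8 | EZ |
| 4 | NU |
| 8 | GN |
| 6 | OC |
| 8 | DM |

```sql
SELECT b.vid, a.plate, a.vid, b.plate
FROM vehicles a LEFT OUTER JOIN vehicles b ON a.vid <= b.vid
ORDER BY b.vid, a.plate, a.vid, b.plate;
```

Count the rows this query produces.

LEFT JOIN keeps every row from `vehicles a`; unmatched rows get NULL for `vehicles b`'s columns.
Matching on a.vid <= b.vid.
- a (vid=2) pairs with 8 row(s) of b.
- a (vid=2) pairs with 8 row(s) of b.
- a (vid=7) pairs with 4 row(s) of b.
- a (vid=8) pairs with 3 row(s) of b.
- a (vid=4) pairs with 6 row(s) of b.
- a (vid=8) pairs with 3 row(s) of b.
- a (vid=6) pairs with 5 row(s) of b.
- a (vid=8) pairs with 3 row(s) of b.
Total: 40 rows.

40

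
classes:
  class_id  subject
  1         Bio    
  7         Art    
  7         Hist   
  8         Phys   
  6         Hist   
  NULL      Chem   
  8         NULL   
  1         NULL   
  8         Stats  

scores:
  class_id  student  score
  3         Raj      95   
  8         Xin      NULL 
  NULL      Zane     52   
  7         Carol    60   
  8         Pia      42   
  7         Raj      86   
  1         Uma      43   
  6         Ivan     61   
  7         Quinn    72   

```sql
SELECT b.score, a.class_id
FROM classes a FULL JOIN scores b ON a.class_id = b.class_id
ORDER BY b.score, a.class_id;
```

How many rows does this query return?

FULL OUTER JOIN keeps every row from both sides; unmatched rows get NULL for the other side's columns.
Matching on a.class_id = b.class_id. A NULL in a compared column never satisfies the condition.
Matched pairs: 15; unmatched a rows kept: 1; unmatched b rows kept: 2.
Total: 15 matched + 3 padded = 18 rows.

18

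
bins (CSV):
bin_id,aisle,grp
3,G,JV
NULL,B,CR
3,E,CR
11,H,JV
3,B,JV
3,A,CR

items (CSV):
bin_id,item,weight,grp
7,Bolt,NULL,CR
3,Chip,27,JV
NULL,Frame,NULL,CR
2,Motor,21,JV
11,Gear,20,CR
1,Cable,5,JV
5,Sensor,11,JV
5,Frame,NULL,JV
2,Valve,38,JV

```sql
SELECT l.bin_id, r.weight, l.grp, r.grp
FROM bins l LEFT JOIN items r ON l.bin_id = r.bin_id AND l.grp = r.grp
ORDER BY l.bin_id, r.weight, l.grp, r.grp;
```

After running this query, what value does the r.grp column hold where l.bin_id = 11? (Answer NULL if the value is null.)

LEFT JOIN keeps every row from `bins`; unmatched rows get NULL for `items`'s columns.
Matching on l.bin_id = r.bin_id AND l.grp = r.grp. A NULL in a compared column never satisfies the condition.
- l (bin_id=3, grp=JV) pairs with 1 row(s) of r.
- l (bin_id=NULL, grp=CR) has no partner → padded with NULL.
- l (bin_id=3, grp=CR) has no partner → padded with NULL.
- l (bin_id=11, grp=JV) has no partner → padded with NULL.
- l (bin_id=3, grp=JV) pairs with 1 row(s) of r.
- l (bin_id=3, grp=CR) has no partner → padded with NULL.

NULL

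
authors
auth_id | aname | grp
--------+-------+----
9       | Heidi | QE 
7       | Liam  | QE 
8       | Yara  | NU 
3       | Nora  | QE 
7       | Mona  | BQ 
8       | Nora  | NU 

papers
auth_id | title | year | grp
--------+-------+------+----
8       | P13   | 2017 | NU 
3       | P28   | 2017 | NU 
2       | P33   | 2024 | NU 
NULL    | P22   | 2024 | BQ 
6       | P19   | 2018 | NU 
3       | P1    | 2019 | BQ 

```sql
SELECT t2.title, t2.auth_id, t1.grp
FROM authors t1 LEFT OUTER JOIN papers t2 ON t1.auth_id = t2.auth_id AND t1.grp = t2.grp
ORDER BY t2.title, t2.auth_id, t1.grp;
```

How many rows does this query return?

LEFT JOIN keeps every row from `authors`; unmatched rows get NULL for `papers`'s columns.
Matching on t1.auth_id = t2.auth_id AND t1.grp = t2.grp. A NULL in a compared column never satisfies the condition.
- t1[0] auth_id=9, grp=QE → no match; kept with NULLs on the t2 side.
- t1[1] auth_id=7, grp=QE → no match; kept with NULLs on the t2 side.
- t1[2] auth_id=8, grp=NU → 1 match(es) in t2 → 1 row(s).
- t1[3] auth_id=3, grp=QE → no match; kept with NULLs on the t2 side.
- t1[4] auth_id=7, grp=BQ → no match; kept with NULLs on the t2 side.
- t1[5] auth_id=8, grp=NU → 1 match(es) in t2 → 1 row(s).
Total: 2 matched + 4 padded = 6 rows.

6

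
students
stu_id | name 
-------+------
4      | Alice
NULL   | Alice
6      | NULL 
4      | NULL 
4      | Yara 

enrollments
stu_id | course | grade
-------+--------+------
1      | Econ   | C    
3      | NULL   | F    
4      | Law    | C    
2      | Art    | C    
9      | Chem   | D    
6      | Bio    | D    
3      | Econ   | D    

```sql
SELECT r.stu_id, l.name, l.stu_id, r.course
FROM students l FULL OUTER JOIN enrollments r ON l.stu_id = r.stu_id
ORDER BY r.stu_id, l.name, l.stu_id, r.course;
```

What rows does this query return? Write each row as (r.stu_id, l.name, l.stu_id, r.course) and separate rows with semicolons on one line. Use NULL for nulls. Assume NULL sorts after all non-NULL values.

(1, NULL, NULL, Econ); (2, NULL, NULL, Art); (3, NULL, NULL, Econ); (3, NULL, NULL, NULL); (4, Alice, 4, Law); (4, Yara, 4, Law); (4, NULL, 4, Law); (6, NULL, 6, Bio); (9, NULL, NULL, Chem); (NULL, Alice, NULL, NULL)

FULL OUTER JOIN keeps every row from both sides; unmatched rows get NULL for the other side's columns.
Matching on l.stu_id = r.stu_id. A NULL in a compared column never satisfies the condition.
- l[0] stu_id=4 → 1 match(es) in r → 1 row(s).
- l[1] stu_id=NULL → no match; kept with NULLs on the r side.
- l[2] stu_id=6 → 1 match(es) in r → 1 row(s).
- l[3] stu_id=4 → 1 match(es) in r → 1 row(s).
- l[4] stu_id=4 → 1 match(es) in r → 1 row(s).
- 5 r row(s) had no l match → kept, l columns NULL.
After projecting and ordering:
r.stu_id | l.name | l.stu_id | r.course
1 | NULL | NULL | Econ
2 | NULL | NULL | Art
3 | NULL | NULL | Econ
3 | NULL | NULL | NULL
4 | Alice | 4 | Law
4 | Yara | 4 | Law
4 | NULL | 4 | Law
6 | NULL | 6 | Bio
9 | NULL | NULL | Chem
NULL | Alice | NULL | NULL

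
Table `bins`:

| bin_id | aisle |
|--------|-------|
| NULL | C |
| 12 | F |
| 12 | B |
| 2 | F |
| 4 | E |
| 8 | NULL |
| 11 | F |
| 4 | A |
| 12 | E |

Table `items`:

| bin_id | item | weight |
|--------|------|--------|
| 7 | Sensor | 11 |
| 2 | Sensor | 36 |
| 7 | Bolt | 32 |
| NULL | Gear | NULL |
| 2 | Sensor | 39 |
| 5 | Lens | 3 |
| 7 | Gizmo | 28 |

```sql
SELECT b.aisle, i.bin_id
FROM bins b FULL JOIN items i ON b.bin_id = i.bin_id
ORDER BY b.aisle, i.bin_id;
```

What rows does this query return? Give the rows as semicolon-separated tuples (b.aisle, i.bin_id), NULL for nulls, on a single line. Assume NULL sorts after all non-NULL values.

(A, NULL); (B, NULL); (C, NULL); (E, NULL); (E, NULL); (F, 2); (F, 2); (F, NULL); (F, NULL); (NULL, 5); (NULL, 7); (NULL, 7); (NULL, 7); (NULL, NULL); (NULL, NULL)

FULL OUTER JOIN keeps every row from both sides; unmatched rows get NULL for the other side's columns.
Matching on b.bin_id = i.bin_id. A NULL in a compared column never satisfies the condition.
- bin_id=NULL: no i row matches, row kept with i columns NULL.
- bin_id=12: no i row matches, row kept with i columns NULL.
- bin_id=12: no i row matches, row kept with i columns NULL.
- bin_id=2: 2 matching i row(s), so 2 row(s) emitted.
- bin_id=4: no i row matches, row kept with i columns NULL.
- bin_id=8: no i row matches, row kept with i columns NULL.
- bin_id=11: no i row matches, row kept with i columns NULL.
- bin_id=4: no i row matches, row kept with i columns NULL.
- bin_id=12: no i row matches, row kept with i columns NULL.
- 5 i row(s) had no b match → kept, b columns NULL.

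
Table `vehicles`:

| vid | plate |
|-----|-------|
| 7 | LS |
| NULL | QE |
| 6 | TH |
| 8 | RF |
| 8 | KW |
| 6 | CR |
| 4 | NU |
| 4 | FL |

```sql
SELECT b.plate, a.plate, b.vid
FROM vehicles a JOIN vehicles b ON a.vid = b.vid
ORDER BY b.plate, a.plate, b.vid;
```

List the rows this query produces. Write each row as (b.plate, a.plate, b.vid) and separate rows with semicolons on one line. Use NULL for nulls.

(CR, CR, 6); (CR, TH, 6); (FL, FL, 4); (FL, NU, 4); (KW, KW, 8); (KW, RF, 8); (LS, LS, 7); (NU, FL, 4); (NU, NU, 4); (RF, KW, 8); (RF, RF, 8); (TH, CR, 6); (TH, TH, 6)

INNER JOIN keeps only pairs where the ON condition holds.
Matching on a.vid = b.vid. A NULL in a compared column never satisfies the condition.
Matched pairs: 13.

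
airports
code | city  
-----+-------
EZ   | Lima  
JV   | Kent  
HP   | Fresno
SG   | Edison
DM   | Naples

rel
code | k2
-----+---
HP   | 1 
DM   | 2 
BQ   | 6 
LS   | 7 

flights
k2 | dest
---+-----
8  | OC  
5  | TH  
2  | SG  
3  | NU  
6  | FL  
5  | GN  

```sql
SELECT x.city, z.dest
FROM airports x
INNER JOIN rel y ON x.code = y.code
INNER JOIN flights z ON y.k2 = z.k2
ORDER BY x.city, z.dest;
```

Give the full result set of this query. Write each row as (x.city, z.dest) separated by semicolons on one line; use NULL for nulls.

(Naples, SG)

Joins associate left-to-right: airports INNER JOIN rel on code gives 2 intermediate row(s).
Then INNER JOIN `flights z` on k2: keep only rows whose y.k2 appears in z.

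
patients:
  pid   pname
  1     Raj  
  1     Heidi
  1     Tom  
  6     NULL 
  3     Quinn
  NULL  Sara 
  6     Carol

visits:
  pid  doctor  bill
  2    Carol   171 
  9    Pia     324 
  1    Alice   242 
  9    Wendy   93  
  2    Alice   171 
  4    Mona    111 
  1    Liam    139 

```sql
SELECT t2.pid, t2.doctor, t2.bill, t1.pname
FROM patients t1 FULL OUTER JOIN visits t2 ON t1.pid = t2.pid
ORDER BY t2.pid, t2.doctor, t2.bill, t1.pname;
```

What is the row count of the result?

15

FULL OUTER JOIN keeps every row from both sides; unmatched rows get NULL for the other side's columns.
Matching on t1.pid = t2.pid. A NULL in a compared column never satisfies the condition.
- pid=1: 2 matching t2 row(s), so 2 row(s) emitted.
- pid=1: 2 matching t2 row(s), so 2 row(s) emitted.
- pid=1: 2 matching t2 row(s), so 2 row(s) emitted.
- pid=6: no t2 row matches, row kept with t2 columns NULL.
- pid=3: no t2 row matches, row kept with t2 columns NULL.
- pid=NULL: no t2 row matches, row kept with t2 columns NULL.
- pid=6: no t2 row matches, row kept with t2 columns NULL.
- 5 t2 row(s) had no t1 match → kept, t1 columns NULL.
Total: 6 matched + 9 padded = 15 rows.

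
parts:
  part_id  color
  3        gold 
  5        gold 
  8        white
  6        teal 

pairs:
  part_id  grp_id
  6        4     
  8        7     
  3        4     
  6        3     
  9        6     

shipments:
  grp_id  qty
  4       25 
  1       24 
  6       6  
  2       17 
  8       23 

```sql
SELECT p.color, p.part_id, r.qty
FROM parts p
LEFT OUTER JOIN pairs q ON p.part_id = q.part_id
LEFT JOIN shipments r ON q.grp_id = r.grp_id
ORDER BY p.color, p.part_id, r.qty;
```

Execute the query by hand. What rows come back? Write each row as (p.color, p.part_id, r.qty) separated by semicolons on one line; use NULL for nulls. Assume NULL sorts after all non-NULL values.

Step 1 — p LEFT JOIN q on part_id → 5 row(s).
Then LEFT JOIN `shipments r` on grp_id: each of those 5 rows is kept; rows whose q.grp_id has no match in r get NULL for r's columns.

(gold, 3, 25); (gold, 5, NULL); (teal, 6, 25); (teal, 6, NULL); (white, 8, NULL)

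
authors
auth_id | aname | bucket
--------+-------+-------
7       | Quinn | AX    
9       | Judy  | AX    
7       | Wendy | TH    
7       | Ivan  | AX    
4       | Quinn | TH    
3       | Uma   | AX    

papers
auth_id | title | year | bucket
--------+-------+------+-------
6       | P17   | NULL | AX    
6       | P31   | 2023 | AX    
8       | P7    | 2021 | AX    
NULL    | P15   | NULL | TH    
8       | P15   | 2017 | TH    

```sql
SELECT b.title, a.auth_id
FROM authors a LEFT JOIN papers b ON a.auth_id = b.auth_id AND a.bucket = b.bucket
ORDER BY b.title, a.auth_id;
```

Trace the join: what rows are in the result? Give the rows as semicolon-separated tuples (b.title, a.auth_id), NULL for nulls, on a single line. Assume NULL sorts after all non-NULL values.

(NULL, 3); (NULL, 4); (NULL, 7); (NULL, 7); (NULL, 7); (NULL, 9)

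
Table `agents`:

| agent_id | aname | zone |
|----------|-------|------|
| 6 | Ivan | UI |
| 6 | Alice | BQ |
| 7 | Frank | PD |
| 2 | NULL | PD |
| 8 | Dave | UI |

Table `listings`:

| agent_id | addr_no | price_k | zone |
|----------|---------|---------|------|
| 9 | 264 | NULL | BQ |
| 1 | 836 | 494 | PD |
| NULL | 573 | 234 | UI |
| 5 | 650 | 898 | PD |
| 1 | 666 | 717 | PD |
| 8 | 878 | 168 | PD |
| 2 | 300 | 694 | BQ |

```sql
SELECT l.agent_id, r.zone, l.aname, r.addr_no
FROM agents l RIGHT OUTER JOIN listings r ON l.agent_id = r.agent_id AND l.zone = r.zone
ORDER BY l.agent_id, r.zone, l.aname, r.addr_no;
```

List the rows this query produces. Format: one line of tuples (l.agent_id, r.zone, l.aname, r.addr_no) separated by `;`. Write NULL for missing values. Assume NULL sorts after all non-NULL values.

(NULL, BQ, NULL, 264); (NULL, BQ, NULL, 300); (NULL, PD, NULL, 650); (NULL, PD, NULL, 666); (NULL, PD, NULL, 836); (NULL, PD, NULL, 878); (NULL, UI, NULL, 573)

RIGHT JOIN keeps every row from `listings`; unmatched rows get NULL for `agents`'s columns.
Matching on l.agent_id = r.agent_id AND l.zone = r.zone. A NULL in a compared column never satisfies the condition.
- agent_id=6, zone=UI: no matching r row.
- agent_id=6, zone=BQ: no matching r row.
- agent_id=7, zone=PD: no matching r row.
- agent_id=2, zone=PD: no matching r row.
- agent_id=8, zone=UI: no matching r row.
- 7 r row(s) had no l match → kept, l columns NULL.
After projecting and ordering:
l.agent_id | r.zone | l.aname | r.addr_no
NULL | BQ | NULL | 264
NULL | BQ | NULL | 300
NULL | PD | NULL | 650
NULL | PD | NULL | 666
NULL | PD | NULL | 836
NULL | PD | NULL | 878
NULL | UI | NULL | 573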